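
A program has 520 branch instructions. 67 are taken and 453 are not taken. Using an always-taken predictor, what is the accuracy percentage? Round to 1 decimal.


Predictor: always-taken
Correct predictions = 67
Accuracy = 67 / 520 * 100 = 12.9%

12.9


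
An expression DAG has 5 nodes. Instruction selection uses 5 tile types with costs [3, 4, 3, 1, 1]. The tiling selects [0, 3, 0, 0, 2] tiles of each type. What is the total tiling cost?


Total cost = sum(count_i * cost_i)
= 0*3 + 3*4 + 0*3 + 0*1 + 2*1
= 14

14


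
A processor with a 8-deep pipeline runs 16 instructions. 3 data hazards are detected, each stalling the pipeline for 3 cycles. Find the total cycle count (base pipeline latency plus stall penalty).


Base cycles = 8 + 16 - 1 = 23
Total stalls = 3 * 3 = 9
Total = 23 + 9 = 32

32


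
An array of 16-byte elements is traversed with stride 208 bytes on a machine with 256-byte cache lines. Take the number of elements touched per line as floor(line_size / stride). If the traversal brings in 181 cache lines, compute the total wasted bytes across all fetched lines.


Elements per line = floor(256 / 208) = 1
Bytes used per line = 1 * 16 = 16
Wasted per line = 256 - 16 = 240
Total wasted = 240 * 181 = 43440

43440


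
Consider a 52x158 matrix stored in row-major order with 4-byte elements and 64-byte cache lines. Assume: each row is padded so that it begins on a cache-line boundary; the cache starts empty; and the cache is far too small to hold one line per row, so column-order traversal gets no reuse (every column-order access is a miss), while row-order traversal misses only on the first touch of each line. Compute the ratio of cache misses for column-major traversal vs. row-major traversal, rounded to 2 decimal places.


Each row occupies 158 * 4 = 632 bytes and starts on a line boundary, so it spans ceil(632 / 64) = 10 cache lines.
Row-major traversal misses (one per line touched): 52 * ceil(158 * 4 / 64) = 520
Column-major traversal misses (no reuse, every access misses): 52 * 158 = 8216
Ratio = 8216 / 520 = 15.8

15.8


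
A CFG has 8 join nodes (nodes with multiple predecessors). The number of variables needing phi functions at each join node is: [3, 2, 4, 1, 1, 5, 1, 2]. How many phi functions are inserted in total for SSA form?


Total phi functions = sum of phi functions at each join node
= 3 + 2 + 4 + 1 + 1 + 5 + 1 + 2 = 19

19


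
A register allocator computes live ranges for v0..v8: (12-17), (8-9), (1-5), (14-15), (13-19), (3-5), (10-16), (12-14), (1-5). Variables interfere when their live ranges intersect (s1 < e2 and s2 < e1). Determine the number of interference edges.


Check all pairs for overlapping intervals.
Two intervals (s1,e1) and (s2,e2) overlap if s1 < e2 and s2 < e1.
v0 (12-17) vs v1..v8: overlaps v3, v4, v6, v7 -> 4
v1 (8-9) vs v2..v8: overlaps none -> 0
v2 (1-5) vs v3..v8: overlaps v5, v8 -> 2
v3 (14-15) vs v4..v8: overlaps v4, v6 -> 2
v4 (13-19) vs v5..v8: overlaps v6, v7 -> 2
v5 (3-5) vs v6..v8: overlaps v8 -> 1
v6 (10-16) vs v7..v8: overlaps v7 -> 1
v7 (12-14) vs v8: overlaps none -> 0
Total overlapping pairs = 4 + 0 + 2 + 2 + 2 + 1 + 1 + 0 = 12

12


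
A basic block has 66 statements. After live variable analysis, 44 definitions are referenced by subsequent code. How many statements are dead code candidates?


Dead code = total statements - live definitions
= 66 - 44 = 22

22


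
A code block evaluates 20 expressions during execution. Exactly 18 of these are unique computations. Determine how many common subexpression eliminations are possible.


CSE count = total expressions - unique expressions
= 20 - 18 = 2

2


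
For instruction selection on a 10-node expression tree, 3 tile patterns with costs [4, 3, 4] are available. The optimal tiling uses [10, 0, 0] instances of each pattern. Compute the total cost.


Total cost = sum(count_i * cost_i)
= 10*4 + 0*3 + 0*4
= 40

40


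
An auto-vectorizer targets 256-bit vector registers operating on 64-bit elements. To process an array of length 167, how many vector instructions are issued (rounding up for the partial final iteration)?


Width = 256 / 64 = 4 elements per vector op
Iterations = ceil(167 / 4) = 42

42


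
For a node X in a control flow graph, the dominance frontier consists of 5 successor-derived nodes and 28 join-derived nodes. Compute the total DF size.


DF(X) = direct successor contributions + join point contributions
= 5 + 28 = 33

33


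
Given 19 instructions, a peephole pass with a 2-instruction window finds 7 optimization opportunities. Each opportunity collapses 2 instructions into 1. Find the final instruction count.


Each match removes 1 instructions.
Total removed = 7 * 1 = 7
Remaining = 19 - 7 = 12

12


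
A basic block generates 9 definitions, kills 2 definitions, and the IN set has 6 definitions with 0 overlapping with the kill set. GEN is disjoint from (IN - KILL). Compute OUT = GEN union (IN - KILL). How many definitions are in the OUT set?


IN - KILL: 6 - 0 = 6 surviving definitions
OUT = GEN + surviving = 9 + 6 = 15

15


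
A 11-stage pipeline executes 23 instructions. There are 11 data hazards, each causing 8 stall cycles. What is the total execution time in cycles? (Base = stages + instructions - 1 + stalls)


Base cycles = 11 + 23 - 1 = 33
Total stalls = 11 * 8 = 88
Total = 33 + 88 = 121

121


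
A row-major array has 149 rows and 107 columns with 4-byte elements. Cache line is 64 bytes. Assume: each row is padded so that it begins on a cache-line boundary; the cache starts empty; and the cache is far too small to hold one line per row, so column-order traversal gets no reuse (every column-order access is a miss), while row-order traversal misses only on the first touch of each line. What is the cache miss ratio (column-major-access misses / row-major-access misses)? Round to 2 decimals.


Each row occupies 107 * 4 = 428 bytes and starts on a line boundary, so it spans ceil(428 / 64) = 7 cache lines.
Row-major traversal misses (one per line touched): 149 * ceil(107 * 4 / 64) = 1043
Column-major traversal misses (no reuse, every access misses): 149 * 107 = 15943
Ratio = 15943 / 1043 = 15.29

15.29


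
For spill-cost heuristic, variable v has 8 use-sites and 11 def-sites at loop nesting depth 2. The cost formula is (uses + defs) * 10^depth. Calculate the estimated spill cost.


uses + defs = 8 + 11 = 19
10^2 = 100
Spill cost = 19 * 100 = 1900

1900


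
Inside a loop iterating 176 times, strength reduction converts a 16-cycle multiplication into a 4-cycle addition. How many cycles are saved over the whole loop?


Per-iteration saving = 16 - 4 = 12
Total saved = 176 * 12 = 2112

2112


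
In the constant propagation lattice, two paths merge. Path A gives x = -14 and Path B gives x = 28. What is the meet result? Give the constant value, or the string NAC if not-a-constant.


Meet operation: if both paths give the same constant, result is that constant; if they differ, result is NAC (not-a-constant).
Path A: -14, Path B: 28 -> differ
Result: not-a-constant -> NAC

NAC


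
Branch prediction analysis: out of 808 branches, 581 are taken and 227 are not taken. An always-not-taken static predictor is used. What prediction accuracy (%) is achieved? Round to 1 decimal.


Predictor: always-not-taken
Correct predictions = 227
Accuracy = 227 / 808 * 100 = 28.1%

28.1


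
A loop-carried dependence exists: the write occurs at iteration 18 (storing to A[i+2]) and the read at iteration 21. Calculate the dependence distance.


Distance = read iteration - write iteration
= 21 - 18 = 3

3


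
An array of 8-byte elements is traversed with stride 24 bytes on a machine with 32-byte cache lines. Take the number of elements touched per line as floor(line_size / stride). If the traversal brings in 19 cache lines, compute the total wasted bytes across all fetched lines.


Elements per line = floor(32 / 24) = 1
Bytes used per line = 1 * 8 = 8
Wasted per line = 32 - 8 = 24
Total wasted = 24 * 19 = 456

456


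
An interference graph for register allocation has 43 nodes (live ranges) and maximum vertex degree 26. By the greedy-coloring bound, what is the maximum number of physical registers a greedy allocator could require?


Greedy coloring never needs more than (max_degree + 1) colors: when coloring a vertex, at most max_degree neighbors are already colored.
Upper bound = 26 + 1 = 27

27


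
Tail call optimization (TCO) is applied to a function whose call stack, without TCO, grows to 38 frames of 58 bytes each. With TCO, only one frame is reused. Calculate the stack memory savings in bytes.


Without TCO: 38 * 58 = 2204 bytes
With TCO: reuse 1 frame = 58 bytes
Savings = 2204 - 58 = 2146

2146


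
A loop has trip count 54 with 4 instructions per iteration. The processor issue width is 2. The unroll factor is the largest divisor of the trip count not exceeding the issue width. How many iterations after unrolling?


Largest divisor of 54 <= 2 is 2
New iterations = 54 / 2 = 27

27


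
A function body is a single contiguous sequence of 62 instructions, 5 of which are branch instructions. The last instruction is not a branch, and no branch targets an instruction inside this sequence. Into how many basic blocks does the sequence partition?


With no in-sequence branch targets, the leaders are the first instruction plus the instruction after each branch.
Number of basic blocks = branches + 1
= 5 + 1 = 6

6


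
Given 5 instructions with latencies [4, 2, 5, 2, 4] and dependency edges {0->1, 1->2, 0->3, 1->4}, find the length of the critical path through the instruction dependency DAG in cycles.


Compute longest path through dependency graph: dist(Ik) = max over predecessors of dist + latency(Ik).
dist(I0) = latency 4 = 4
dist(I1) = dist(I0) + 2 = 4 + 2 = 6
dist(I2) = dist(I1) + 5 = 6 + 5 = 11
dist(I3) = dist(I0) + 2 = 4 + 2 = 6
dist(I4) = dist(I1) + 4 = 6 + 4 = 10
Critical path = max dist = 11

11


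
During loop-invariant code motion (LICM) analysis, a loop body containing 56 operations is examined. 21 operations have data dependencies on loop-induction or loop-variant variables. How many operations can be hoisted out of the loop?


Invariant candidates = total - loop-dependent
= 56 - 21 = 35

35


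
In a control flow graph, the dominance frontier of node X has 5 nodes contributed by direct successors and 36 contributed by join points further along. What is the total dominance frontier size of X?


DF(X) = direct successor contributions + join point contributions
= 5 + 36 = 41

41


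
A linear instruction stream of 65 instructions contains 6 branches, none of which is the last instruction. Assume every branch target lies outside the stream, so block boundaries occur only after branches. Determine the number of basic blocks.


With no in-sequence branch targets, the leaders are the first instruction plus the instruction after each branch.
Number of basic blocks = branches + 1
= 6 + 1 = 7

7


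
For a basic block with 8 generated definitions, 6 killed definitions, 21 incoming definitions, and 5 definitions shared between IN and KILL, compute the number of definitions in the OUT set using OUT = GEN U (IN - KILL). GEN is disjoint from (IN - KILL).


IN - KILL: 21 - 5 = 16 surviving definitions
OUT = GEN + surviving = 8 + 16 = 24

24


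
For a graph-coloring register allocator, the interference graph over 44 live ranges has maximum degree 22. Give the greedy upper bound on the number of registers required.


Greedy coloring never needs more than (max_degree + 1) colors: when coloring a vertex, at most max_degree neighbors are already colored.
Upper bound = 22 + 1 = 23

23


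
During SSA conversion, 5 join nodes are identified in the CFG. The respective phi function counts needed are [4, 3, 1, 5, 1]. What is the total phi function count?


Total phi functions = sum of phi functions at each join node
= 4 + 3 + 1 + 5 + 1 = 14

14


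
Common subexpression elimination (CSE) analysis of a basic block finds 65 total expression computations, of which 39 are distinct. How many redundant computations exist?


CSE count = total expressions - unique expressions
= 65 - 39 = 26

26


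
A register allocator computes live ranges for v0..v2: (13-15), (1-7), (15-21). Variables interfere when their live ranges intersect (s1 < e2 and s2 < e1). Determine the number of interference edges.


Check all pairs for overlapping intervals.
Two intervals (s1,e1) and (s2,e2) overlap if s1 < e2 and s2 < e1.
v0 (13-15) vs v1..v2: overlaps none -> 0
v1 (1-7) vs v2: overlaps none -> 0
Total overlapping pairs = 0 + 0 = 0

0


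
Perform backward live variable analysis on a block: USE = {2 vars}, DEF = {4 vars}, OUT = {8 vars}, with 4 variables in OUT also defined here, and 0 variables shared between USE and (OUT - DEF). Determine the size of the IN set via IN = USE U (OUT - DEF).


OUT - DEF: 8 - 4 = 4
|IN| = |USE| + |OUT - DEF| - |USE ∩ (OUT - DEF)| = 2 + 4 - 0 = 6

6


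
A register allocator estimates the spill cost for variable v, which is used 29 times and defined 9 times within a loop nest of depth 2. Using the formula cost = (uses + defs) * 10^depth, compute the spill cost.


uses + defs = 29 + 9 = 38
10^2 = 100
Spill cost = 38 * 100 = 3800

3800


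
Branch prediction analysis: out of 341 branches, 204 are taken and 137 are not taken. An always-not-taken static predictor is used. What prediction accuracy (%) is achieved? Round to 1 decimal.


Predictor: always-not-taken
Correct predictions = 137
Accuracy = 137 / 341 * 100 = 40.2%

40.2


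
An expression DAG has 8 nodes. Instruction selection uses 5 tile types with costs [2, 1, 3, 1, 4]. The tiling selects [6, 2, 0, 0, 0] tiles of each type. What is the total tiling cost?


Total cost = sum(count_i * cost_i)
= 6*2 + 2*1 + 0*3 + 0*1 + 0*4
= 14

14


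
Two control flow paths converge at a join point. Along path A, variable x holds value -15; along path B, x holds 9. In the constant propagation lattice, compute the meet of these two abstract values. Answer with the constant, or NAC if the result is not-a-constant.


Meet operation: if both paths give the same constant, result is that constant; if they differ, result is NAC (not-a-constant).
Path A: -15, Path B: 9 -> differ
Result: not-a-constant -> NAC

NAC


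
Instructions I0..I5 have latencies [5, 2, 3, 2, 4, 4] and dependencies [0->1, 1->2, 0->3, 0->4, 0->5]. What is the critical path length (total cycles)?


Compute longest path through dependency graph: dist(Ik) = max over predecessors of dist + latency(Ik).
dist(I0) = latency 5 = 5
dist(I1) = dist(I0) + 2 = 5 + 2 = 7
dist(I2) = dist(I1) + 3 = 7 + 3 = 10
dist(I3) = dist(I0) + 2 = 5 + 2 = 7
dist(I4) = dist(I0) + 4 = 5 + 4 = 9
dist(I5) = dist(I0) + 4 = 5 + 4 = 9
Critical path = max dist = 10

10


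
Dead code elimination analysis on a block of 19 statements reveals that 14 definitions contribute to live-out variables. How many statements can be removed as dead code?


Dead code = total statements - live definitions
= 19 - 14 = 5

5


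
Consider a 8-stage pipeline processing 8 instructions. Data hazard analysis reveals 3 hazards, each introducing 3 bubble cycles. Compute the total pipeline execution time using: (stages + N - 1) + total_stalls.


Base cycles = 8 + 8 - 1 = 15
Total stalls = 3 * 3 = 9
Total = 15 + 9 = 24

24


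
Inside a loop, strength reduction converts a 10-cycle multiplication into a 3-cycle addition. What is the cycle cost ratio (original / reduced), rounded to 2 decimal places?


Ratio = mult_cost / add_cost = 10 / 3 = 3.33

3.33


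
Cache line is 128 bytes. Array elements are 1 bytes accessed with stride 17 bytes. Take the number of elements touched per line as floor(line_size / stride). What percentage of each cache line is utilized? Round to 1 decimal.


Elements per cache line = floor(128 / 17) = 7
Bytes used = 7 * 1 = 7
Utilization = 7 / 128 * 100 = 5.5%

5.5


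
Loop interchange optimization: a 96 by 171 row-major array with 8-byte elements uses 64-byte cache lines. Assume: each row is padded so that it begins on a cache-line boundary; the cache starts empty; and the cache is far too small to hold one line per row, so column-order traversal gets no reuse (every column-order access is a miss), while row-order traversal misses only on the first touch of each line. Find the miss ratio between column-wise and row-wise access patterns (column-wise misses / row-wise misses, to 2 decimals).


Each row occupies 171 * 8 = 1368 bytes and starts on a line boundary, so it spans ceil(1368 / 64) = 22 cache lines.
Row-major traversal misses (one per line touched): 96 * ceil(171 * 8 / 64) = 2112
Column-major traversal misses (no reuse, every access misses): 96 * 171 = 16416
Ratio = 16416 / 2112 = 7.77

7.77


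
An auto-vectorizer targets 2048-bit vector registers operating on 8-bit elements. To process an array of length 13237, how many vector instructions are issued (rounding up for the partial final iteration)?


Width = 2048 / 8 = 256 elements per vector op
Iterations = ceil(13237 / 256) = 52

52


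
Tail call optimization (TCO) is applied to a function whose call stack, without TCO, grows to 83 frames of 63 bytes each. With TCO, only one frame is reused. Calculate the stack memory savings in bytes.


Without TCO: 83 * 63 = 5229 bytes
With TCO: reuse 1 frame = 63 bytes
Savings = 5229 - 63 = 5166

5166


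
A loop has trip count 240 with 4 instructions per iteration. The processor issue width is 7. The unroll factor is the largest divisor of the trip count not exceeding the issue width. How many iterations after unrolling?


Largest divisor of 240 <= 7 is 6
New iterations = 240 / 6 = 40

40


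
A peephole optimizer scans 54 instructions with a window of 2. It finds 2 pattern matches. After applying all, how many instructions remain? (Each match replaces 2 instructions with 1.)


Each match removes 1 instructions.
Total removed = 2 * 1 = 2
Remaining = 54 - 2 = 52

52


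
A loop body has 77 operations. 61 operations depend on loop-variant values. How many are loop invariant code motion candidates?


Invariant candidates = total - loop-dependent
= 77 - 61 = 16

16


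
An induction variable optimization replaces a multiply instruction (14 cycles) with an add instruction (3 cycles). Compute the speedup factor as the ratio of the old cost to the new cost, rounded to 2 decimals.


Ratio = mult_cost / add_cost = 14 / 3 = 4.67

4.67


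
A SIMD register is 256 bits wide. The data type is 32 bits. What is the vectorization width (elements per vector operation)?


Width = SIMD bits / data type bits
= 256 / 32 = 8

8


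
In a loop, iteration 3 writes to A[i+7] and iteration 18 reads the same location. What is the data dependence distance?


Distance = read iteration - write iteration
= 18 - 3 = 15

15


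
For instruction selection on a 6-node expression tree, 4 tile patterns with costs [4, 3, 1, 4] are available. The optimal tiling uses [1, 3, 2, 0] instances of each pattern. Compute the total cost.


Total cost = sum(count_i * cost_i)
= 1*4 + 3*3 + 2*1 + 0*4
= 15

15


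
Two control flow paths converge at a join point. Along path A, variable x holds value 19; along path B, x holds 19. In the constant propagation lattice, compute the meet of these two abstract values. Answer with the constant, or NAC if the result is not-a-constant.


Meet operation: if both paths give the same constant, result is that constant; if they differ, result is NAC (not-a-constant).
Path A: 19, Path B: 19 -> equal
Result: constant -> 19

19


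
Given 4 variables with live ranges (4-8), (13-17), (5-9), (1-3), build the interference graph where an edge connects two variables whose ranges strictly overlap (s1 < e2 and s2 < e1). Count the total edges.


Check all pairs for overlapping intervals.
Two intervals (s1,e1) and (s2,e2) overlap if s1 < e2 and s2 < e1.
v0 (4-8) vs v1..v3: overlaps v2 -> 1
v1 (13-17) vs v2..v3: overlaps none -> 0
v2 (5-9) vs v3: overlaps none -> 0
Total overlapping pairs = 1 + 0 + 0 = 1

1


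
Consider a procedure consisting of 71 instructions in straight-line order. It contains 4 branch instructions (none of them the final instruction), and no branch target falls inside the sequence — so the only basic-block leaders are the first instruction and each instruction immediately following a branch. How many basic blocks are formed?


With no in-sequence branch targets, the leaders are the first instruction plus the instruction after each branch.
Number of basic blocks = branches + 1
= 4 + 1 = 5

5


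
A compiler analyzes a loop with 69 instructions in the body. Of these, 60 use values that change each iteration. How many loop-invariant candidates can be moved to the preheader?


Invariant candidates = total - loop-dependent
= 69 - 60 = 9

9


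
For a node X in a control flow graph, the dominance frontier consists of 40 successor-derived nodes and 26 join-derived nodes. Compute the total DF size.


DF(X) = direct successor contributions + join point contributions
= 40 + 26 = 66

66


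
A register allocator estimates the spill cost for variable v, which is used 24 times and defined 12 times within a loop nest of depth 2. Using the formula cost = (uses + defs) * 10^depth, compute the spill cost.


uses + defs = 24 + 12 = 36
10^2 = 100
Spill cost = 36 * 100 = 3600

3600


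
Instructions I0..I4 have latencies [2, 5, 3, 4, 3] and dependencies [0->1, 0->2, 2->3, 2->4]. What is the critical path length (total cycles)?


Compute longest path through dependency graph: dist(Ik) = max over predecessors of dist + latency(Ik).
dist(I0) = latency 2 = 2
dist(I1) = dist(I0) + 5 = 2 + 5 = 7
dist(I2) = dist(I0) + 3 = 2 + 3 = 5
dist(I3) = dist(I2) + 4 = 5 + 4 = 9
dist(I4) = dist(I2) + 3 = 5 + 3 = 8
Critical path = max dist = 9

9


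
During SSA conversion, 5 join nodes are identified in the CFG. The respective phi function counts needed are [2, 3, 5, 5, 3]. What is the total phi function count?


Total phi functions = sum of phi functions at each join node
= 2 + 3 + 5 + 5 + 3 = 18

18


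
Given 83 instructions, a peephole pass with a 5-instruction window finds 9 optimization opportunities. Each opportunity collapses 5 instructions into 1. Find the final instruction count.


Each match removes 4 instructions.
Total removed = 9 * 4 = 36
Remaining = 83 - 36 = 47

47


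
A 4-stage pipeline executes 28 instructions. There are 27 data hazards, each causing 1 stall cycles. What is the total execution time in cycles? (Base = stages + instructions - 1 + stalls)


Base cycles = 4 + 28 - 1 = 31
Total stalls = 27 * 1 = 27
Total = 31 + 27 = 58

58


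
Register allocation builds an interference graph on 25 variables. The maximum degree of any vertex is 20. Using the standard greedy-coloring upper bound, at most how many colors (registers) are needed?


Greedy coloring never needs more than (max_degree + 1) colors: when coloring a vertex, at most max_degree neighbors are already colored.
Upper bound = 20 + 1 = 21

21


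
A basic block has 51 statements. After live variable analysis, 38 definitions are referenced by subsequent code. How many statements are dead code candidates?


Dead code = total statements - live definitions
= 51 - 38 = 13

13


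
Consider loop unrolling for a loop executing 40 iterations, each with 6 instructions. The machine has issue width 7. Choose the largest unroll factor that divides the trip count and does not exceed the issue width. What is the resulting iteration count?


Largest divisor of 40 <= 7 is 5
New iterations = 40 / 5 = 8

8


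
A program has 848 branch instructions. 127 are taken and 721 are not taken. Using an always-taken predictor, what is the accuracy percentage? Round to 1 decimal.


Predictor: always-taken
Correct predictions = 127
Accuracy = 127 / 848 * 100 = 15.0%

15.0


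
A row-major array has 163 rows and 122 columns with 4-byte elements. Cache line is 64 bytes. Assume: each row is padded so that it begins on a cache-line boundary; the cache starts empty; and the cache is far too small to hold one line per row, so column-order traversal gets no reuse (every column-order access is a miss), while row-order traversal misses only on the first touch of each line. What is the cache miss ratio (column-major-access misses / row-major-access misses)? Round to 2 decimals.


Each row occupies 122 * 4 = 488 bytes and starts on a line boundary, so it spans ceil(488 / 64) = 8 cache lines.
Row-major traversal misses (one per line touched): 163 * ceil(122 * 4 / 64) = 1304
Column-major traversal misses (no reuse, every access misses): 163 * 122 = 19886
Ratio = 19886 / 1304 = 15.25

15.25


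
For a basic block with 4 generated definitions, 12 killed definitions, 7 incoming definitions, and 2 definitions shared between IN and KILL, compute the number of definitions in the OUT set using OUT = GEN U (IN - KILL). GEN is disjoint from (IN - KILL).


IN - KILL: 7 - 2 = 5 surviving definitions
OUT = GEN + surviving = 4 + 5 = 9

9


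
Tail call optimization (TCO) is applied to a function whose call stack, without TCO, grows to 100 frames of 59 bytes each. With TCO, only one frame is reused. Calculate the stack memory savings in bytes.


Without TCO: 100 * 59 = 5900 bytes
With TCO: reuse 1 frame = 59 bytes
Savings = 5900 - 59 = 5841

5841


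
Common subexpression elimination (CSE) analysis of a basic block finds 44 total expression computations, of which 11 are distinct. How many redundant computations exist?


CSE count = total expressions - unique expressions
= 44 - 11 = 33

33


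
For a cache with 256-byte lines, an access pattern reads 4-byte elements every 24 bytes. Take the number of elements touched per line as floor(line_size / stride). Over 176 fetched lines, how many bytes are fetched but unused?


Elements per line = floor(256 / 24) = 10
Bytes used per line = 10 * 4 = 40
Wasted per line = 256 - 40 = 216
Total wasted = 216 * 176 = 38016

38016


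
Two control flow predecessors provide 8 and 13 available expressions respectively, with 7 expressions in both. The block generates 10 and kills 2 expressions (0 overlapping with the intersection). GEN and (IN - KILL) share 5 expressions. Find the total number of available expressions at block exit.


IN = intersection of predecessors = 7
IN - KILL = 7 - 0 = 7
|OUT| = |GEN| + |IN - KILL| - |GEN ∩ (IN - KILL)| = 10 + 7 - 5 = 12

12


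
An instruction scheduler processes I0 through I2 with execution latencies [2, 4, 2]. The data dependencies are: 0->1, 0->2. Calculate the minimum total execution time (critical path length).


Compute longest path through dependency graph: dist(Ik) = max over predecessors of dist + latency(Ik).
dist(I0) = latency 2 = 2
dist(I1) = dist(I0) + 4 = 2 + 4 = 6
dist(I2) = dist(I0) + 2 = 2 + 2 = 4
Critical path = max dist = 6

6


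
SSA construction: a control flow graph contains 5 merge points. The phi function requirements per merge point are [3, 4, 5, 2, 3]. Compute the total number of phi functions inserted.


Total phi functions = sum of phi functions at each join node
= 3 + 4 + 5 + 2 + 3 = 17

17


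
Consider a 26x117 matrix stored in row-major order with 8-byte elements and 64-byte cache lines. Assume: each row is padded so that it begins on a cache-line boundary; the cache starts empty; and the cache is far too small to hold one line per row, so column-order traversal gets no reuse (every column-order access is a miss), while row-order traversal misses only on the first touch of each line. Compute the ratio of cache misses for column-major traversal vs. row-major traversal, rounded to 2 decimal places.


Each row occupies 117 * 8 = 936 bytes and starts on a line boundary, so it spans ceil(936 / 64) = 15 cache lines.
Row-major traversal misses (one per line touched): 26 * ceil(117 * 8 / 64) = 390
Column-major traversal misses (no reuse, every access misses): 26 * 117 = 3042
Ratio = 3042 / 390 = 7.8

7.8


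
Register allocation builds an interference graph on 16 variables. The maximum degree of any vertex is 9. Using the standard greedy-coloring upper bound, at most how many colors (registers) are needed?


Greedy coloring never needs more than (max_degree + 1) colors: when coloring a vertex, at most max_degree neighbors are already colored.
Upper bound = 9 + 1 = 10

10


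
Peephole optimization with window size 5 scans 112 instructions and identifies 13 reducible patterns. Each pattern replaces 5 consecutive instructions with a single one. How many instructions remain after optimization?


Each match removes 4 instructions.
Total removed = 13 * 4 = 52
Remaining = 112 - 52 = 60

60


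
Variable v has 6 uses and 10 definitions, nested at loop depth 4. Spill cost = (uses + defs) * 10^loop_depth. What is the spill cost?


uses + defs = 6 + 10 = 16
10^4 = 10000
Spill cost = 16 * 10000 = 160000

160000


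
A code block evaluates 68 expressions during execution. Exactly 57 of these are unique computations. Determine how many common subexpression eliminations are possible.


CSE count = total expressions - unique expressions
= 68 - 57 = 11

11


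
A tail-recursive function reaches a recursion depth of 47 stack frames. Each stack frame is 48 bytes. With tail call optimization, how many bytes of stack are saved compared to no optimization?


Without TCO: 47 * 48 = 2256 bytes
With TCO: reuse 1 frame = 48 bytes
Savings = 2256 - 48 = 2208

2208


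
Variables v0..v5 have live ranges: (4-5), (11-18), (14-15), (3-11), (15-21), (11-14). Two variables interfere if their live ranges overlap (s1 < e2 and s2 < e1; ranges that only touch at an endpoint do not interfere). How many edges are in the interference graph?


Check all pairs for overlapping intervals.
Two intervals (s1,e1) and (s2,e2) overlap if s1 < e2 and s2 < e1.
v0 (4-5) vs v1..v5: overlaps v3 -> 1
v1 (11-18) vs v2..v5: overlaps v2, v4, v5 -> 3
v2 (14-15) vs v3..v5: overlaps none -> 0
v3 (3-11) vs v4..v5: overlaps none -> 0
v4 (15-21) vs v5: overlaps none -> 0
Total overlapping pairs = 1 + 3 + 0 + 0 + 0 = 4

4


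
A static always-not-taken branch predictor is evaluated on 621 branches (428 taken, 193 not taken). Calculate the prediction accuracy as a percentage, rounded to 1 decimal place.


Predictor: always-not-taken
Correct predictions = 193
Accuracy = 193 / 621 * 100 = 31.1%

31.1


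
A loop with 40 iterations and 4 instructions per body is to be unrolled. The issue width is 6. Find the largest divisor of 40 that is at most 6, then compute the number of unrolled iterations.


Largest divisor of 40 <= 6 is 5
New iterations = 40 / 5 = 8

8


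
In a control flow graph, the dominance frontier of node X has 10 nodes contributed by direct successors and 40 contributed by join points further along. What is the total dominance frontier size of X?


DF(X) = direct successor contributions + join point contributions
= 10 + 40 = 50

50


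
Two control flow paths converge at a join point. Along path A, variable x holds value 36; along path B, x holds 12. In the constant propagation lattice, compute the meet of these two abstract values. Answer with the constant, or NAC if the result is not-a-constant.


Meet operation: if both paths give the same constant, result is that constant; if they differ, result is NAC (not-a-constant).
Path A: 36, Path B: 12 -> differ
Result: not-a-constant -> NAC

NAC


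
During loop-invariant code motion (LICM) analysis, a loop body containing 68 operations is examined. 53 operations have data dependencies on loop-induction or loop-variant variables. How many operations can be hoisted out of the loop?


Invariant candidates = total - loop-dependent
= 68 - 53 = 15

15


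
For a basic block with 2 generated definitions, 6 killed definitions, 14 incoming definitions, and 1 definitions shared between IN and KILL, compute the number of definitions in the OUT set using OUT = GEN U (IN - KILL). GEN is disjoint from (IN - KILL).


IN - KILL: 14 - 1 = 13 surviving definitions
OUT = GEN + surviving = 2 + 13 = 15

15


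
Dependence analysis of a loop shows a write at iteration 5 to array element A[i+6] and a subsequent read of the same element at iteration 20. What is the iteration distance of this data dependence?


Distance = read iteration - write iteration
= 20 - 5 = 15

15


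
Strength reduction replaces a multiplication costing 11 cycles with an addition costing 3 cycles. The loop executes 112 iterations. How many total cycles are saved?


Per-iteration saving = 11 - 3 = 8
Total saved = 112 * 8 = 896

896


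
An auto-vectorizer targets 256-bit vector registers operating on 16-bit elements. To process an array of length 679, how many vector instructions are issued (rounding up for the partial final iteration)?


Width = 256 / 16 = 16 elements per vector op
Iterations = ceil(679 / 16) = 43

43


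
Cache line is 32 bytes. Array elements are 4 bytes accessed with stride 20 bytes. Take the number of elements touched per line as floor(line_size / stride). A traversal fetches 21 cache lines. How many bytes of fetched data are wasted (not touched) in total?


Elements per line = floor(32 / 20) = 1
Bytes used per line = 1 * 4 = 4
Wasted per line = 32 - 4 = 28
Total wasted = 28 * 21 = 588

588


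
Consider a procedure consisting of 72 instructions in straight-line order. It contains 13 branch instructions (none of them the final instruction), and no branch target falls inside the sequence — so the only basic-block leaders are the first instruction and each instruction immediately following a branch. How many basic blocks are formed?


With no in-sequence branch targets, the leaders are the first instruction plus the instruction after each branch.
Number of basic blocks = branches + 1
= 13 + 1 = 14

14


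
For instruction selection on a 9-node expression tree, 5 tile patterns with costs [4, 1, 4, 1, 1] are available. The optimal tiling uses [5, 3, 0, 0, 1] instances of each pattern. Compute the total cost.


Total cost = sum(count_i * cost_i)
= 5*4 + 3*1 + 0*4 + 0*1 + 1*1
= 24

24


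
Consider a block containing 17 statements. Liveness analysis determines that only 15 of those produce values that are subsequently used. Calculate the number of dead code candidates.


Dead code = total statements - live definitions
= 17 - 15 = 2

2


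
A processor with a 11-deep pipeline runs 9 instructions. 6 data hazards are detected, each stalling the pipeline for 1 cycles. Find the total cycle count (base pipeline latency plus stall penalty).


Base cycles = 11 + 9 - 1 = 19
Total stalls = 6 * 1 = 6
Total = 19 + 6 = 25

25


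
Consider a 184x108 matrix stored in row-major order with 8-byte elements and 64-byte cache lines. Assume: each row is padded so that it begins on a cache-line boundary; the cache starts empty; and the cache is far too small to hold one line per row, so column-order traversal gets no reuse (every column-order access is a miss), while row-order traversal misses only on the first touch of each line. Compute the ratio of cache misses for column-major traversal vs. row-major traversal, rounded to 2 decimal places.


Each row occupies 108 * 8 = 864 bytes and starts on a line boundary, so it spans ceil(864 / 64) = 14 cache lines.
Row-major traversal misses (one per line touched): 184 * ceil(108 * 8 / 64) = 2576
Column-major traversal misses (no reuse, every access misses): 184 * 108 = 19872
Ratio = 19872 / 2576 = 7.71

7.71


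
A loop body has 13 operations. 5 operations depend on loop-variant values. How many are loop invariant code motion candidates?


Invariant candidates = total - loop-dependent
= 13 - 5 = 8

8


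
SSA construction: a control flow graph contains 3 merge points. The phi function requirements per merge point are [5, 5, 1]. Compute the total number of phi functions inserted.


Total phi functions = sum of phi functions at each join node
= 5 + 5 + 1 = 11

11


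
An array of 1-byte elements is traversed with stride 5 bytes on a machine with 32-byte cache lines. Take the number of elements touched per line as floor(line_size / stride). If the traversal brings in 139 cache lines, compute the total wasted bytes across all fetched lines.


Elements per line = floor(32 / 5) = 6
Bytes used per line = 6 * 1 = 6
Wasted per line = 32 - 6 = 26
Total wasted = 26 * 139 = 3614

3614


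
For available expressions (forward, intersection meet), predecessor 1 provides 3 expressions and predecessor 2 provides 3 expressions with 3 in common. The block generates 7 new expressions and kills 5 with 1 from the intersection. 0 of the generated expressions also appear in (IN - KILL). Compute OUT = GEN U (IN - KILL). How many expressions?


IN = intersection of predecessors = 3
IN - KILL = 3 - 1 = 2
|OUT| = |GEN| + |IN - KILL| - |GEN ∩ (IN - KILL)| = 7 + 2 - 0 = 9

9


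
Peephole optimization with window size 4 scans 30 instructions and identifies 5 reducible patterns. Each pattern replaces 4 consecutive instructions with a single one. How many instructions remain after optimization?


Each match removes 3 instructions.
Total removed = 5 * 3 = 15
Remaining = 30 - 15 = 15

15


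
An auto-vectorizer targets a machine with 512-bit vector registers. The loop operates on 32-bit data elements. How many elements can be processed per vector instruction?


Width = SIMD bits / data type bits
= 512 / 32 = 16

16


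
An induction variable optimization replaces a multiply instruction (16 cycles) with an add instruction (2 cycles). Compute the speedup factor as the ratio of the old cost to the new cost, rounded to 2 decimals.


Ratio = mult_cost / add_cost = 16 / 2 = 8.0

8.0


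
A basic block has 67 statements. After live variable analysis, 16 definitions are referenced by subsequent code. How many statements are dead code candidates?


Dead code = total statements - live definitions
= 67 - 16 = 51

51


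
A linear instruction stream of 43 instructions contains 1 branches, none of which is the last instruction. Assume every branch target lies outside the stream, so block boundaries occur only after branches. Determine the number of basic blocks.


With no in-sequence branch targets, the leaders are the first instruction plus the instruction after each branch.
Number of basic blocks = branches + 1
= 1 + 1 = 2

2


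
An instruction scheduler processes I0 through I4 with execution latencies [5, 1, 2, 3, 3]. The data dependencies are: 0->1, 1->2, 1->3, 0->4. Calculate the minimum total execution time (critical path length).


Compute longest path through dependency graph: dist(Ik) = max over predecessors of dist + latency(Ik).
dist(I0) = latency 5 = 5
dist(I1) = dist(I0) + 1 = 5 + 1 = 6
dist(I2) = dist(I1) + 2 = 6 + 2 = 8
dist(I3) = dist(I1) + 3 = 6 + 3 = 9
dist(I4) = dist(I0) + 3 = 5 + 3 = 8
Critical path = max dist = 9

9


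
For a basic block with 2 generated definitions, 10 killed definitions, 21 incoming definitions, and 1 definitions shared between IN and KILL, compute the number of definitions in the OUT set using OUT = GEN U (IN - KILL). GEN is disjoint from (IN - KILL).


IN - KILL: 21 - 1 = 20 surviving definitions
OUT = GEN + surviving = 2 + 20 = 22

22


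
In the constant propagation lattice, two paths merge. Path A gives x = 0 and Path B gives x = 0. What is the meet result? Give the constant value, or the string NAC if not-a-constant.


Meet operation: if both paths give the same constant, result is that constant; if they differ, result is NAC (not-a-constant).
Path A: 0, Path B: 0 -> equal
Result: constant -> 0

0


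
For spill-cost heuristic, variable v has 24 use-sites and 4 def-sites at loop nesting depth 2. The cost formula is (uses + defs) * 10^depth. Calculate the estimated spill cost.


uses + defs = 24 + 4 = 28
10^2 = 100
Spill cost = 28 * 100 = 2800

2800
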